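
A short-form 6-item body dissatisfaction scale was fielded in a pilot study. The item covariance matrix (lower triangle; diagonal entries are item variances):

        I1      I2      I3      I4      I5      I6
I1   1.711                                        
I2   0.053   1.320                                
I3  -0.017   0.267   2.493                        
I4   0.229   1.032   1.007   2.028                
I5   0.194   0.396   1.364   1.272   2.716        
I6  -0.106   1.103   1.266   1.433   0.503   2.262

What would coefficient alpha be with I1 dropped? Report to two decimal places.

coefficient alpha = 0.80

Remaining items: I2, I3, I4, I5, I6 (k = 5).
Σσᵢ² = 1.320 + 2.493 + 2.028 + 2.716 + 2.262 = 10.819
total variance = 10.819 + 2 × 9.643 = 30.105
α (item deleted) = (5/4)·(1 − 10.819/30.105) = 0.80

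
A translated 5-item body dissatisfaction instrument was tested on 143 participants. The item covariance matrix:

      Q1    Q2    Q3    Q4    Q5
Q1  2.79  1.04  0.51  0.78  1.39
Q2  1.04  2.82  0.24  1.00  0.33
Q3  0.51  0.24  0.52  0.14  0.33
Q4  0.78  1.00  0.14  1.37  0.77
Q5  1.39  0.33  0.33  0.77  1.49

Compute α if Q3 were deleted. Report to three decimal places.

α = 0.742

Remaining items: Q1, Q2, Q4, Q5 (k = 4).
ΣVar(i) = 2.79 + 2.82 + 1.37 + 1.49 = 8.47
σ²_total = 8.47 + 2 × 5.31 = 19.09
α (item deleted) = (4/3)·(1 − 8.47/19.09) = 0.742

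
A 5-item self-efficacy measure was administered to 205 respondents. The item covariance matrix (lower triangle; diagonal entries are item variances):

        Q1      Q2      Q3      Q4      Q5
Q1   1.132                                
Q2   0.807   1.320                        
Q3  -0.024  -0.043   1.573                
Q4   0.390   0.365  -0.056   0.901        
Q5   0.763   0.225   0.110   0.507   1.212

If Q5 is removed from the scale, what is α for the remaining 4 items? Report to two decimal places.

α = 0.49

Remaining items: Q1, Q2, Q3, Q4 (k = 4).
sum of item variances = 1.132 + 1.320 + 1.573 + 0.901 = 4.926
Var(T) = 4.926 + 2 × 1.439 = 7.804
α (item deleted) = (4/3)·(1 − 4.926/7.804) = 0.49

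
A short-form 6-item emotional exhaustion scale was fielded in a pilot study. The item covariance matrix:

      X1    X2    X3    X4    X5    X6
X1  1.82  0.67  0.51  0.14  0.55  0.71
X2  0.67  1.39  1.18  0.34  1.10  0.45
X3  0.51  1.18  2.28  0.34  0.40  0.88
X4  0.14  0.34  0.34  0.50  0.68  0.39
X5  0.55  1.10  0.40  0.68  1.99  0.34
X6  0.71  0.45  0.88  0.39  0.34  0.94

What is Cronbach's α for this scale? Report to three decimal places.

α = 0.793

Σσᵢ² = 1.82 + 1.39 + 2.28 + 0.50 + 1.99 + 0.94 = 8.92
Sum of off-diagonal covariances = 8.68
total variance = 8.92 + 2 × 8.68 = 26.28
α = (k/(k−1))·(1 − Σσᵢ²/total variance) = (6/5)·(1 − 8.92/26.28) = 0.793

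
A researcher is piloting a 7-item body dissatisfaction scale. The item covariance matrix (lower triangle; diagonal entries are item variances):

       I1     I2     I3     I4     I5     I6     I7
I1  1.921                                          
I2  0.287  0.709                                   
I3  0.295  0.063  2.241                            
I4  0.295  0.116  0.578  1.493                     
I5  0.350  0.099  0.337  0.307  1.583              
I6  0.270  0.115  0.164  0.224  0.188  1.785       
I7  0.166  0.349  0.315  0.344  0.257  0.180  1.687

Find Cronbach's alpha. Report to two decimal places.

ΣVar(i) = 1.921 + 0.709 + 2.241 + 1.493 + 1.583 + 1.785 + 1.687 = 11.419
Sum of the distinct covariances = 5.299
σ²_T = 11.419 + 2 × 5.299 = 22.017
α = (k/(k−1))·(1 − ΣVar(i)/σ²_T) = (7/6)·(1 − 11.419/22.017) = 0.56

α = 0.56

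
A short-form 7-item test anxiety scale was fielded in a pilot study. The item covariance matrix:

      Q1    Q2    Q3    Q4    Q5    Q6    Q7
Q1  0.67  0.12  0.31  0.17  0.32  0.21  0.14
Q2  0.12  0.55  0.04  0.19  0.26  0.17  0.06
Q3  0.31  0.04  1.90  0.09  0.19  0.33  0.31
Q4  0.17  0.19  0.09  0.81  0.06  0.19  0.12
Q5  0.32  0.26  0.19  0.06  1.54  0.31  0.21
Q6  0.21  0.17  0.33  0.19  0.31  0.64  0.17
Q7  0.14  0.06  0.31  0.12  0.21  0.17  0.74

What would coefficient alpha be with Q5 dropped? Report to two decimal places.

Remaining items: Q1, Q2, Q3, Q4, Q6, Q7 (k = 6).
Σσᵢ² = 0.67 + 0.55 + 1.90 + 0.81 + 0.64 + 0.74 = 5.31
σ²_total = 5.31 + 2 × 2.62 = 10.55
α (item deleted) = (6/5)·(1 − 5.31/10.55) = 0.60

α = 0.60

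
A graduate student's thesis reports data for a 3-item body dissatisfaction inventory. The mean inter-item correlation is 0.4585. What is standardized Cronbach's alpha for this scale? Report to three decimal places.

Standardized α = k·r̄ / (1 + (k−1)·r̄) = 3 × 0.4585 / (1 + 2 × 0.4585)
  = 1.3755 / 1.9170 = 0.718

standardized Cronbach's alpha = 0.718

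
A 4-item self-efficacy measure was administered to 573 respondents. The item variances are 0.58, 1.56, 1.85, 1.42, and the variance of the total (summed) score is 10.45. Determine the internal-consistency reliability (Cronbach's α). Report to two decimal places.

Cronbach's α = 0.64

Σσᵢ² = 0.58 + 1.56 + 1.85 + 1.42 = 5.41
α = (k/(k−1))·(1 − Σσᵢ²/total variance) = (4/3)·(1 − 5.41/10.45) = 0.64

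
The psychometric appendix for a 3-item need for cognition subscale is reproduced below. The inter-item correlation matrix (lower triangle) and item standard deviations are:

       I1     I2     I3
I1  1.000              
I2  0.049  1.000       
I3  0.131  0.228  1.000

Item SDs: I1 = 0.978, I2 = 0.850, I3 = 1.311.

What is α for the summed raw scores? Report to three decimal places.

Σσ²ᵢ = 0.978² + 0.850² + 1.311² = 3.3977
Covariances σ_ij = r_ij · s_i · s_j:
  σ(I1,I2) = 0.049 × 0.978 × 0.850 = 0.0407
  σ(I1,I3) = 0.131 × 0.978 × 1.311 = 0.1680
  σ(I2,I3) = 0.228 × 0.850 × 1.311 = 0.2541
σ²_T = Σσ²ᵢ + 2·Σσ_ij = 3.3977 + 2 × 0.4628 = 4.3233
α = (3/2)·(1 − 3.3977/4.3233) = 0.321

α = 0.321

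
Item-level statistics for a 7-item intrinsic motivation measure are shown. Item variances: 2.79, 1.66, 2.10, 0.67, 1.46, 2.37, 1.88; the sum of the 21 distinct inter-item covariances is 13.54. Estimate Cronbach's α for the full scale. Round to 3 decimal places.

α = 0.790

ΣVar(i) = 2.79 + 1.66 + 2.10 + 0.67 + 1.46 + 2.37 + 1.88 = 12.93
Sum of distinct covariances = 13.54
σ²_total = ΣVar(i) + 2·Σcov = 12.93 + 2 × 13.54 = 40.01
α = (7/6)·(1 − 12.93/40.01) = 0.790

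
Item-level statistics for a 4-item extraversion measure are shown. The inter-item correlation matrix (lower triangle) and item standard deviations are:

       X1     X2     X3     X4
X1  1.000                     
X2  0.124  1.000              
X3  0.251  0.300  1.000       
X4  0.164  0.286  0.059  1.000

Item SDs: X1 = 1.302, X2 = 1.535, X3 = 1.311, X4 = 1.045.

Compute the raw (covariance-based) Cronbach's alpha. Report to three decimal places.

Σσ²ᵢ = 1.302² + 1.535² + 1.311² + 1.045² = 6.8622
Covariances σ_ij = r_ij · s_i · s_j:
  σ(X1,X2) = 0.124 × 1.302 × 1.535 = 0.2478
  σ(X1,X3) = 0.251 × 1.302 × 1.311 = 0.4284
  σ(X1,X4) = 0.164 × 1.302 × 1.045 = 0.2231
  σ(X2,X3) = 0.300 × 1.535 × 1.311 = 0.6037
  σ(X2,X4) = 0.286 × 1.535 × 1.045 = 0.4588
  σ(X3,X4) = 0.059 × 1.311 × 1.045 = 0.0808
σ²_T = Σσ²ᵢ + 2·Σσ_ij = 6.8622 + 2 × 2.0426 = 10.9474
α = (4/3)·(1 − 6.8622/10.9474) = 0.498

Cronbach's alpha = 0.498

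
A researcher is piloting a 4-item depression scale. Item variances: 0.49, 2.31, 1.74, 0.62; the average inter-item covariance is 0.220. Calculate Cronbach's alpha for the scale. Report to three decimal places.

Σσ²ᵢ = 0.49 + 2.31 + 1.74 + 0.62 = 5.16
Sum of the 6 distinct covariances = 6 × 0.220 = 1.320
Var(T) = Σσ²ᵢ + 2·Σcov = 5.16 + 2 × 1.320 = 7.800
α = (4/3)·(1 − 5.16/7.800) = 0.451

Cronbach's alpha = 0.451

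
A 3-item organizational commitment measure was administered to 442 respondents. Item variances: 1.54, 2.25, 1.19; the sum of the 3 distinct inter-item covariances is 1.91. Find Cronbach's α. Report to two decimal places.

Cronbach's α = 0.65

Σσᵢ² = 1.54 + 2.25 + 1.19 = 4.98
Sum of distinct covariances = 1.91
Var(T) = Σσᵢ² + 2·Σcov = 4.98 + 2 × 1.91 = 8.80
α = (3/2)·(1 − 4.98/8.80) = 0.65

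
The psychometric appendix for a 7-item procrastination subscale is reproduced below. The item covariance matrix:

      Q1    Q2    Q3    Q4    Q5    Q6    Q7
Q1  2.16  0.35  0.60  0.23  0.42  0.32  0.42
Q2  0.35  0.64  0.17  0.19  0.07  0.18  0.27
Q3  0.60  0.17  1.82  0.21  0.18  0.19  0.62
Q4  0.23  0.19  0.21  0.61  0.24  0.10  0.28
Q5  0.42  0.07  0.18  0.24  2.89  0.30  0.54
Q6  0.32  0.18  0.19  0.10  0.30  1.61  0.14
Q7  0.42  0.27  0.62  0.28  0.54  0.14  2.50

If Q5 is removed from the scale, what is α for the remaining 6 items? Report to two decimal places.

Remaining items: Q1, Q2, Q3, Q4, Q6, Q7 (k = 6).
Σσ²ᵢ = 2.16 + 0.64 + 1.82 + 0.61 + 1.61 + 2.50 = 9.34
total variance = 9.34 + 2 × 4.27 = 17.88
α (item deleted) = (6/5)·(1 − 9.34/17.88) = 0.57

α = 0.57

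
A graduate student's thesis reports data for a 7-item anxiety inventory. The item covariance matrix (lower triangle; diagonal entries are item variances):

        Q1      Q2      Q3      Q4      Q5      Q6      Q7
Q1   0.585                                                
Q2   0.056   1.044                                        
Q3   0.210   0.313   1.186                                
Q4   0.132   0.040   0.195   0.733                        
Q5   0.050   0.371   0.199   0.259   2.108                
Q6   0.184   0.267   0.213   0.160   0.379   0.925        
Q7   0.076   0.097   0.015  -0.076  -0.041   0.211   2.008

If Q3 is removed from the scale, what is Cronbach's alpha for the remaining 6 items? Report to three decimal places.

Remaining items: Q1, Q2, Q4, Q5, Q6, Q7 (k = 6).
Σσᵢ² = 0.585 + 1.044 + 0.733 + 2.108 + 0.925 + 2.008 = 7.403
σ²_total = 7.403 + 2 × 2.165 = 11.733
α (item deleted) = (6/5)·(1 − 7.403/11.733) = 0.443

Cronbach's alpha = 0.443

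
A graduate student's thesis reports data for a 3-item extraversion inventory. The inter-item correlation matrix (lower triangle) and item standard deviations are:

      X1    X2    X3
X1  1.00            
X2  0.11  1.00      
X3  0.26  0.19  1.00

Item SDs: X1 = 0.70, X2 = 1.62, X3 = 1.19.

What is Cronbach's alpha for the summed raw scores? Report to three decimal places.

Σσ²ᵢ = 0.70² + 1.62² + 1.19² = 4.5305
Covariances σ_ij = r_ij · s_i · s_j:
  σ(X1,X2) = 0.11 × 0.70 × 1.62 = 0.1247
  σ(X1,X3) = 0.26 × 0.70 × 1.19 = 0.2166
  σ(X2,X3) = 0.19 × 1.62 × 1.19 = 0.3663
σ²_T = Σσ²ᵢ + 2·Σσ_ij = 4.5305 + 2 × 0.7076 = 5.9457
α = (3/2)·(1 − 4.5305/5.9457) = 0.357

α = 0.357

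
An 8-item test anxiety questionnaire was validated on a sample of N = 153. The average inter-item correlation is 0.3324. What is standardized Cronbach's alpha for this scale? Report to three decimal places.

Standardized α = k·r̄ / (1 + (k−1)·r̄) = 8 × 0.3324 / (1 + 7 × 0.3324)
  = 2.6592 / 3.3268 = 0.799

α = 0.799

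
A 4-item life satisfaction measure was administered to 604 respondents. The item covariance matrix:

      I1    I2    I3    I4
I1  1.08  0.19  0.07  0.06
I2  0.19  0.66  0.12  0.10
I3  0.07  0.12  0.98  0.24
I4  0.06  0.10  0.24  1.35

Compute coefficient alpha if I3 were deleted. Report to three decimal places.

Remaining items: I1, I2, I4 (k = 3).
Σσ²ᵢ = 1.08 + 0.66 + 1.35 = 3.09
total variance = 3.09 + 2 × 0.35 = 3.79
α (item deleted) = (3/2)·(1 − 3.09/3.79) = 0.277

coefficient alpha = 0.277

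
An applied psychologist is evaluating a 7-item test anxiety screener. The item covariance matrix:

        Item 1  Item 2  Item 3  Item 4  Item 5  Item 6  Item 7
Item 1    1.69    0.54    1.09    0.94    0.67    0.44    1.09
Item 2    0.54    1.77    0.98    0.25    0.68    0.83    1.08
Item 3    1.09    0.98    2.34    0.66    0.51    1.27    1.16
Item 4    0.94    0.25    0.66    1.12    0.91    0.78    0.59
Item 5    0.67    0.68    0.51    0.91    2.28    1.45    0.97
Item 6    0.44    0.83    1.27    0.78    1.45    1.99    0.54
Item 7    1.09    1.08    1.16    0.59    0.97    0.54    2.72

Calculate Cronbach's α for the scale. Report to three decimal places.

ΣVar(i) = 1.69 + 1.77 + 2.34 + 1.12 + 2.28 + 1.99 + 2.72 = 13.91
Sum of off-diagonal covariances = 17.43
Var(T) = 13.91 + 2 × 17.43 = 48.77
α = (k/(k−1))·(1 − ΣVar(i)/Var(T)) = (7/6)·(1 − 13.91/48.77) = 0.834

α = 0.834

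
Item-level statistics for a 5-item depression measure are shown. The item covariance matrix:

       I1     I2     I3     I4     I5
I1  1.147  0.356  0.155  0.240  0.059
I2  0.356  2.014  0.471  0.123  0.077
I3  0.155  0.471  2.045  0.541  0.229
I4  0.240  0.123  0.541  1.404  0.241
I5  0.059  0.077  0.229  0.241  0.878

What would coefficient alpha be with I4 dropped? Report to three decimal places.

Remaining items: I1, I2, I3, I5 (k = 4).
ΣVar(i) = 1.147 + 2.014 + 2.045 + 0.878 = 6.084
Var(T) = 6.084 + 2 × 1.347 = 8.778
α (item deleted) = (4/3)·(1 − 6.084/8.778) = 0.409

coefficient alpha = 0.409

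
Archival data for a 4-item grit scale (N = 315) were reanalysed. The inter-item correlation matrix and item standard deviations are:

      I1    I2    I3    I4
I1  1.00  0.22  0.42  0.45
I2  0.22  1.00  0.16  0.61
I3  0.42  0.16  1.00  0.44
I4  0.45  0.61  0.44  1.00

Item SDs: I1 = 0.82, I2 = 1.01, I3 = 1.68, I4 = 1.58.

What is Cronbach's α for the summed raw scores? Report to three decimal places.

Σσ²ᵢ = 0.82² + 1.01² + 1.68² + 1.58² = 7.0113
Covariances σ_ij = r_ij · s_i · s_j:
  σ(I1,I2) = 0.22 × 0.82 × 1.01 = 0.1822
  σ(I1,I3) = 0.42 × 0.82 × 1.68 = 0.5786
  σ(I1,I4) = 0.45 × 0.82 × 1.58 = 0.5830
  σ(I2,I3) = 0.16 × 1.01 × 1.68 = 0.2715
  σ(I2,I4) = 0.61 × 1.01 × 1.58 = 0.9734
  σ(I3,I4) = 0.44 × 1.68 × 1.58 = 1.1679
σ²_T = Σσ²ᵢ + 2·Σσ_ij = 7.0113 + 2 × 3.7566 = 14.5245
α = (4/3)·(1 − 7.0113/14.5245) = 0.690

α = 0.690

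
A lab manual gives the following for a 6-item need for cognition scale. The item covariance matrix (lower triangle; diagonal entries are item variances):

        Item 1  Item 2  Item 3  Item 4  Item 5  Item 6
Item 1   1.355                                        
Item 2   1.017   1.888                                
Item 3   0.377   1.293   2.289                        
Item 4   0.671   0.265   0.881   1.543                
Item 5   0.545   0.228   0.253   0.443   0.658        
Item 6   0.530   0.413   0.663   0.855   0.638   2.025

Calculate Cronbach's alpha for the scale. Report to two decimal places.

Σσ²ᵢ = 1.355 + 1.888 + 2.289 + 1.543 + 0.658 + 2.025 = 9.758
Sum of off-diagonal covariances = 9.072
σ²_T = 9.758 + 2 × 9.072 = 27.902
α = (k/(k−1))·(1 − Σσ²ᵢ/σ²_T) = (6/5)·(1 − 9.758/27.902) = 0.78

Cronbach's alpha = 0.78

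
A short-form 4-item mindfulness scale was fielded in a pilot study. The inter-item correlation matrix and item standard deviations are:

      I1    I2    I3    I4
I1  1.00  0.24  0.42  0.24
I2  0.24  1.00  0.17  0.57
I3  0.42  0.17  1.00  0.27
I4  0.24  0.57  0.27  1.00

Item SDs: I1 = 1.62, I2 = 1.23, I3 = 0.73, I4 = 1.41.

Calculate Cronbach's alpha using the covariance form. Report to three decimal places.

Σσ²ᵢ = 1.62² + 1.23² + 0.73² + 1.41² = 6.6583
Covariances σ_ij = r_ij · s_i · s_j:
  σ(I1,I2) = 0.24 × 1.62 × 1.23 = 0.4782
  σ(I1,I3) = 0.42 × 1.62 × 0.73 = 0.4967
  σ(I1,I4) = 0.24 × 1.62 × 1.41 = 0.5482
  σ(I2,I3) = 0.17 × 1.23 × 0.73 = 0.1526
  σ(I2,I4) = 0.57 × 1.23 × 1.41 = 0.9886
  σ(I3,I4) = 0.27 × 0.73 × 1.41 = 0.2779
σ²_T = Σσ²ᵢ + 2·Σσ_ij = 6.6583 + 2 × 2.9422 = 12.5427
α = (4/3)·(1 − 6.6583/12.5427) = 0.626

Cronbach's alpha = 0.626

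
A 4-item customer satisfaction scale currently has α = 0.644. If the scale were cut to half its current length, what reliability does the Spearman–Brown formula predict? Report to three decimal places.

Length factor m = 1/2
α' = m·α / (1 − (1−m)·α)
   = 1/2 × 0.644 / (1 − (1 − 1/2) × 0.644)
   = 0.3220 / 0.6780 = 0.475

predicted reliability = 0.475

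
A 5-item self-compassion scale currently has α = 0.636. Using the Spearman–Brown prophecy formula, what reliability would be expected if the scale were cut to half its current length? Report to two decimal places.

predicted reliability = 0.47

Length factor m = 1/2
α' = m·α / (1 − (1−m)·α)
   = 1/2 × 0.636 / (1 − (1 − 1/2) × 0.636)
   = 0.3180 / 0.6820 = 0.47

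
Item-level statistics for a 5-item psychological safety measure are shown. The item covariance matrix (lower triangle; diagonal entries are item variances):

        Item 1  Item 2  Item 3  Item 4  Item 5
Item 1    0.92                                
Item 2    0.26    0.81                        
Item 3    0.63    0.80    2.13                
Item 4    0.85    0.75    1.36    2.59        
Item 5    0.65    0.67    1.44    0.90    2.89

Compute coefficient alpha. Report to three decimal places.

sum of item variances = 0.92 + 0.81 + 2.13 + 2.59 + 2.89 = 9.34
Sum of the distinct covariances = 8.31
Var(T) = 9.34 + 2 × 8.31 = 25.96
α = (k/(k−1))·(1 − sum of item variances/Var(T)) = (5/4)·(1 − 9.34/25.96) = 0.800

coefficient alpha = 0.800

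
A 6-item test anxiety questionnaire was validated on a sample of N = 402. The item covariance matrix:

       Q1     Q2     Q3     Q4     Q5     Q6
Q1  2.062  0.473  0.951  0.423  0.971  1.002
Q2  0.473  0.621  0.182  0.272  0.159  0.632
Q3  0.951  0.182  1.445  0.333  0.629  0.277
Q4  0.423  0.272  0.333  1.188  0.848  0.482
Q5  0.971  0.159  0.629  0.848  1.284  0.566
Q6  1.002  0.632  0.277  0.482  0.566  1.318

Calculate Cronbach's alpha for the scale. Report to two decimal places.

α = 0.81

sum of item variances = 2.062 + 0.621 + 1.445 + 1.188 + 1.284 + 1.318 = 7.918
Σ_{i<j} σ_ij = 8.200
total variance = 7.918 + 2 × 8.200 = 24.318
α = (k/(k−1))·(1 − sum of item variances/total variance) = (6/5)·(1 − 7.918/24.318) = 0.81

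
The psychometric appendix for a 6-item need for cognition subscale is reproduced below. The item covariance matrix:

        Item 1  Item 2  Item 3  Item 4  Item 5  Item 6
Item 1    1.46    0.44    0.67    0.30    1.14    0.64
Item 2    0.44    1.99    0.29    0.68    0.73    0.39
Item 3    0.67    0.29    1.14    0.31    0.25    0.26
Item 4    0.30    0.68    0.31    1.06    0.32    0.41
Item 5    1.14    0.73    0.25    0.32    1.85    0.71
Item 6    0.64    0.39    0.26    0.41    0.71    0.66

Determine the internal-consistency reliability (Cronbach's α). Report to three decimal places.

Σσ²ᵢ = 1.46 + 1.99 + 1.14 + 1.06 + 1.85 + 0.66 = 8.16
Sum of off-diagonal covariances = 7.54
σ²_total = 8.16 + 2 × 7.54 = 23.24
α = (k/(k−1))·(1 − Σσ²ᵢ/σ²_total) = (6/5)·(1 − 8.16/23.24) = 0.779

α = 0.779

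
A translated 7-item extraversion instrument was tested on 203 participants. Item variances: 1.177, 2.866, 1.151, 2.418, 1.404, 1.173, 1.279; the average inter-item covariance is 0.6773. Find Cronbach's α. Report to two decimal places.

sum of item variances = 1.177 + 2.866 + 1.151 + 2.418 + 1.404 + 1.173 + 1.279 = 11.468
Sum of the 21 distinct covariances = 21 × 0.6773 = 14.2233
Var(T) = sum of item variances + 2·Σcov = 11.468 + 2 × 14.2233 = 39.9146
α = (7/6)·(1 − 11.468/39.9146) = 0.83

Cronbach's α = 0.83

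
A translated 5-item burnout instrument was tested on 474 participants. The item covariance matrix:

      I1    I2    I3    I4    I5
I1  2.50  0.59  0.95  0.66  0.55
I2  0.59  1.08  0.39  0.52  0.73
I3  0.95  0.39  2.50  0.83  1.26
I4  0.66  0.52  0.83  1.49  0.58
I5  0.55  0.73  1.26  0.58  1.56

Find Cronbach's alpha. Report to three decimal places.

sum of item variances = 2.50 + 1.08 + 2.50 + 1.49 + 1.56 = 9.13
Sum of the distinct covariances = 7.06
total variance = 9.13 + 2 × 7.06 = 23.25
α = (k/(k−1))·(1 − sum of item variances/total variance) = (5/4)·(1 − 9.13/23.25) = 0.759

α = 0.759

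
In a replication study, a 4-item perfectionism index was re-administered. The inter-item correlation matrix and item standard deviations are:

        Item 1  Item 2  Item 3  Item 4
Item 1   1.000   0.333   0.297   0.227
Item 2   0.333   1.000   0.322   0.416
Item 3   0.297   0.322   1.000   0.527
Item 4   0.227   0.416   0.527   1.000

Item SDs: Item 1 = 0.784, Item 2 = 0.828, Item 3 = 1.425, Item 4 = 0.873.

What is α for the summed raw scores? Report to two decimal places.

α = 0.67

Σσ²ᵢ = 0.784² + 0.828² + 1.425² + 0.873² = 4.0930
Covariances σ_ij = r_ij · s_i · s_j:
  σ(Item 1,Item 2) = 0.333 × 0.784 × 0.828 = 0.2162
  σ(Item 1,Item 3) = 0.297 × 0.784 × 1.425 = 0.3318
  σ(Item 1,Item 4) = 0.227 × 0.784 × 0.873 = 0.1554
  σ(Item 2,Item 3) = 0.322 × 0.828 × 1.425 = 0.3799
  σ(Item 2,Item 4) = 0.416 × 0.828 × 0.873 = 0.3007
  σ(Item 3,Item 4) = 0.527 × 1.425 × 0.873 = 0.6556
σ²_T = Σσ²ᵢ + 2·Σσ_ij = 4.0930 + 2 × 2.0396 = 8.1722
α = (4/3)·(1 − 4.0930/8.1722) = 0.67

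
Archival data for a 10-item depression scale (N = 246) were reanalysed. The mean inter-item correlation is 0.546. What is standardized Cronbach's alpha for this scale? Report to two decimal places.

Standardized α = k·r̄ / (1 + (k−1)·r̄) = 10 × 0.546 / (1 + 9 × 0.546)
  = 5.4600 / 5.9140 = 0.92

standardized Cronbach's alpha = 0.92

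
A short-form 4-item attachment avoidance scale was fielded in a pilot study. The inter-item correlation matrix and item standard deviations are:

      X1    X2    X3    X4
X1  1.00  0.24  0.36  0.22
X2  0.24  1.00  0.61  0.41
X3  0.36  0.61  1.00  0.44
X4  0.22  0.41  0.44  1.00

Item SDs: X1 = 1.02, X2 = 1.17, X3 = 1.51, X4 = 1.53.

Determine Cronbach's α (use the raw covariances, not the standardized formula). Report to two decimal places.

Cronbach's α = 0.71

Σσ²ᵢ = 1.02² + 1.17² + 1.51² + 1.53² = 7.0303
Covariances σ_ij = r_ij · s_i · s_j:
  σ(X1,X2) = 0.24 × 1.02 × 1.17 = 0.2864
  σ(X1,X3) = 0.36 × 1.02 × 1.51 = 0.5545
  σ(X1,X4) = 0.22 × 1.02 × 1.53 = 0.3433
  σ(X2,X3) = 0.61 × 1.17 × 1.51 = 1.0777
  σ(X2,X4) = 0.41 × 1.17 × 1.53 = 0.7339
  σ(X3,X4) = 0.44 × 1.51 × 1.53 = 1.0165
σ²_T = Σσ²ᵢ + 2·Σσ_ij = 7.0303 + 2 × 4.0123 = 15.0549
α = (4/3)·(1 − 7.0303/15.0549) = 0.71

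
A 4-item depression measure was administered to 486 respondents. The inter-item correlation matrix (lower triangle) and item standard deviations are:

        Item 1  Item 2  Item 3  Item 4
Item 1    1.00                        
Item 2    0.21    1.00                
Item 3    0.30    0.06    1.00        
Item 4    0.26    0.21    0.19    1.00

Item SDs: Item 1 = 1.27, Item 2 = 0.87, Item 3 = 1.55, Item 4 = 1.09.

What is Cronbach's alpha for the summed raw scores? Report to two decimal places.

Σσ²ᵢ = 1.27² + 0.87² + 1.55² + 1.09² = 5.9604
Covariances σ_ij = r_ij · s_i · s_j:
  σ(Item 1,Item 2) = 0.21 × 1.27 × 0.87 = 0.2320
  σ(Item 1,Item 3) = 0.30 × 1.27 × 1.55 = 0.5906
  σ(Item 1,Item 4) = 0.26 × 1.27 × 1.09 = 0.3599
  σ(Item 2,Item 3) = 0.06 × 0.87 × 1.55 = 0.0809
  σ(Item 2,Item 4) = 0.21 × 0.87 × 1.09 = 0.1991
  σ(Item 3,Item 4) = 0.19 × 1.55 × 1.09 = 0.3210
σ²_T = Σσ²ᵢ + 2·Σσ_ij = 5.9604 + 2 × 1.7835 = 9.5274
α = (4/3)·(1 − 5.9604/9.5274) = 0.50

α = 0.50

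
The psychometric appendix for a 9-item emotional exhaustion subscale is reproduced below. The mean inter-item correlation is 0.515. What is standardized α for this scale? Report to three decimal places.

standardized α = 0.905

Standardized α = k·r̄ / (1 + (k−1)·r̄) = 9 × 0.515 / (1 + 8 × 0.515)
  = 4.6350 / 5.1200 = 0.905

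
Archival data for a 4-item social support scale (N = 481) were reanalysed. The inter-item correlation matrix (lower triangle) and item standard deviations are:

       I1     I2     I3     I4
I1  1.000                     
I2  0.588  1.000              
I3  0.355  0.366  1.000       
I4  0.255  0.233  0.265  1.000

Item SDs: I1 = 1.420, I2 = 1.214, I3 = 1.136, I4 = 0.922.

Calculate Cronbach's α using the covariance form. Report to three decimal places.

Cronbach's α = 0.684

Σσ²ᵢ = 1.420² + 1.214² + 1.136² + 0.922² = 5.6308
Covariances σ_ij = r_ij · s_i · s_j:
  σ(I1,I2) = 0.588 × 1.420 × 1.214 = 1.0136
  σ(I1,I3) = 0.355 × 1.420 × 1.136 = 0.5727
  σ(I1,I4) = 0.255 × 1.420 × 0.922 = 0.3339
  σ(I2,I3) = 0.366 × 1.214 × 1.136 = 0.5048
  σ(I2,I4) = 0.233 × 1.214 × 0.922 = 0.2608
  σ(I3,I4) = 0.265 × 1.136 × 0.922 = 0.2776
σ²_T = Σσ²ᵢ + 2·Σσ_ij = 5.6308 + 2 × 2.9634 = 11.5576
α = (4/3)·(1 − 5.6308/11.5576) = 0.684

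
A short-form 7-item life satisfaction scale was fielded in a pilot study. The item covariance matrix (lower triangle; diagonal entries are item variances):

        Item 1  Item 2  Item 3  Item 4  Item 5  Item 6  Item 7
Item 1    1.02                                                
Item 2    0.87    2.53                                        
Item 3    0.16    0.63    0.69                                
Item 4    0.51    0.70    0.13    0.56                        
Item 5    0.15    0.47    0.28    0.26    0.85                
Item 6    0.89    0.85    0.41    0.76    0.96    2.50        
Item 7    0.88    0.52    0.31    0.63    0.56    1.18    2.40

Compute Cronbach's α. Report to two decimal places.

Σσᵢ² = 1.02 + 2.53 + 0.69 + 0.56 + 0.85 + 2.50 + 2.40 = 10.55
Sum of the distinct covariances = 12.11
Var(T) = 10.55 + 2 × 12.11 = 34.77
α = (k/(k−1))·(1 − Σσᵢ²/Var(T)) = (7/6)·(1 − 10.55/34.77) = 0.81

α = 0.81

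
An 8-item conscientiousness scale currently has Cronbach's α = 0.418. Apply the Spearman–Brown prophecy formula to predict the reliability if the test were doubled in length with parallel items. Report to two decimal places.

predicted reliability = 0.59

Length factor m = 2
α' = m·α / (1 + (m−1)·α)
   = 2 × 0.418 / (1 + (2 − 1) × 0.418)
   = 0.8360 / 1.4180 = 0.59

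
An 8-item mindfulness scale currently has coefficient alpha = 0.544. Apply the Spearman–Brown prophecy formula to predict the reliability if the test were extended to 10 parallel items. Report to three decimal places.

Length factor m = 10/8 = 1.2500
α' = m·α / (1 + (m−1)·α)
   = 10/8 × 0.544 / (1 + (10/8 − 1) × 0.544)
   = 0.6800 / 1.1360 = 0.599

predicted reliability = 0.599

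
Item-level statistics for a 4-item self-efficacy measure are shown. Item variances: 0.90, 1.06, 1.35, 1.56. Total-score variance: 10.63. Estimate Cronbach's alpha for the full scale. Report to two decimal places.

Σσ²ᵢ = 0.90 + 1.06 + 1.35 + 1.56 = 4.87
α = (k/(k−1))·(1 − Σσ²ᵢ/σ²_total) = (4/3)·(1 − 4.87/10.63) = 0.72

Cronbach's alpha = 0.72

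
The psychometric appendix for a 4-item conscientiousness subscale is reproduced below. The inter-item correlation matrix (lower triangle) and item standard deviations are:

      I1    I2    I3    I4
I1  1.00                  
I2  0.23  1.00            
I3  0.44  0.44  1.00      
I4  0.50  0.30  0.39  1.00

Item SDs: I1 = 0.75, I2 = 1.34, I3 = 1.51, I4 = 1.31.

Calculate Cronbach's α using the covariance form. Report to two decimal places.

α = 0.69

Σσ²ᵢ = 0.75² + 1.34² + 1.51² + 1.31² = 6.3543
Covariances σ_ij = r_ij · s_i · s_j:
  σ(I1,I2) = 0.23 × 0.75 × 1.34 = 0.2312
  σ(I1,I3) = 0.44 × 0.75 × 1.51 = 0.4983
  σ(I1,I4) = 0.50 × 0.75 × 1.31 = 0.4913
  σ(I2,I3) = 0.44 × 1.34 × 1.51 = 0.8903
  σ(I2,I4) = 0.30 × 1.34 × 1.31 = 0.5266
  σ(I3,I4) = 0.39 × 1.51 × 1.31 = 0.7715
σ²_T = Σσ²ᵢ + 2·Σσ_ij = 6.3543 + 2 × 3.4092 = 13.1727
α = (4/3)·(1 − 6.3543/13.1727) = 0.69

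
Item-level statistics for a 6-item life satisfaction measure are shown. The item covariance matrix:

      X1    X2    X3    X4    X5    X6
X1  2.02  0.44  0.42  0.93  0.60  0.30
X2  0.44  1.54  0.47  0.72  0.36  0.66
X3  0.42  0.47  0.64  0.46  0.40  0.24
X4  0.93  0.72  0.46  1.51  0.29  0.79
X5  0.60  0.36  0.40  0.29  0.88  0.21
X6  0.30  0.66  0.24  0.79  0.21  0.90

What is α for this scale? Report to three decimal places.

Σσ²ᵢ = 2.02 + 1.54 + 0.64 + 1.51 + 0.88 + 0.90 = 7.49
Σ_{i<j} σ_ij = 7.29
σ²_total = 7.49 + 2 × 7.29 = 22.07
α = (k/(k−1))·(1 − Σσ²ᵢ/σ²_total) = (6/5)·(1 − 7.49/22.07) = 0.793

α = 0.793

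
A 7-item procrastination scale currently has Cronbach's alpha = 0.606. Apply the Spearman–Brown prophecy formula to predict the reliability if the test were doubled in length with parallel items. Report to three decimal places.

predicted reliability = 0.755

Length factor m = 2
α' = m·α / (1 + (m−1)·α)
   = 2 × 0.606 / (1 + (2 − 1) × 0.606)
   = 1.2120 / 1.6060 = 0.755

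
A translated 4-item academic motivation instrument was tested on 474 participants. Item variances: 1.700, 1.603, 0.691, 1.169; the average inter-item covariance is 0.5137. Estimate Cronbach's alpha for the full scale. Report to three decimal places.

sum of item variances = 1.700 + 1.603 + 0.691 + 1.169 = 5.163
Sum of the 6 distinct covariances = 6 × 0.5137 = 3.0822
Var(T) = sum of item variances + 2·Σcov = 5.163 + 2 × 3.0822 = 11.3274
α = (4/3)·(1 − 5.163/11.3274) = 0.726

α = 0.726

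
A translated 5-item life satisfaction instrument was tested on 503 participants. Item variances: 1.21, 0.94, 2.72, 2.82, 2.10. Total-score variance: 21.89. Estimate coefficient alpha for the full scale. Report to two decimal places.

Σσᵢ² = 1.21 + 0.94 + 2.72 + 2.82 + 2.10 = 9.79
α = (k/(k−1))·(1 − Σσᵢ²/total variance) = (5/4)·(1 − 9.79/21.89) = 0.69

coefficient alpha = 0.69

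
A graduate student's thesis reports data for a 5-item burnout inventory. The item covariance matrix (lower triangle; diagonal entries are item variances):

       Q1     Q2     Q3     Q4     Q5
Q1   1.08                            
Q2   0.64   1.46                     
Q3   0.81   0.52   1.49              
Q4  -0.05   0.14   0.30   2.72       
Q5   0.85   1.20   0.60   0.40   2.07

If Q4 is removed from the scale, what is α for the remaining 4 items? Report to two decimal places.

Remaining items: Q1, Q2, Q3, Q5 (k = 4).
ΣVar(i) = 1.08 + 1.46 + 1.49 + 2.07 = 6.10
total variance = 6.10 + 2 × 4.62 = 15.34
α (item deleted) = (4/3)·(1 − 6.10/15.34) = 0.80

α = 0.80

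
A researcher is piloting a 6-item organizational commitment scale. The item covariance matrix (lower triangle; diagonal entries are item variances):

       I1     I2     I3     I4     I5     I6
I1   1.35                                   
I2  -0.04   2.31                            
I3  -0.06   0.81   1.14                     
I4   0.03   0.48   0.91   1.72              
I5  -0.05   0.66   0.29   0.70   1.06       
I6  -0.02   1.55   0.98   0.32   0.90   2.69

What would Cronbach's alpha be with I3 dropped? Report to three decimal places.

α = 0.623

Remaining items: I1, I2, I4, I5, I6 (k = 5).
Σσᵢ² = 1.35 + 2.31 + 1.72 + 1.06 + 2.69 = 9.13
total variance = 9.13 + 2 × 4.53 = 18.19
α (item deleted) = (5/4)·(1 − 9.13/18.19) = 0.623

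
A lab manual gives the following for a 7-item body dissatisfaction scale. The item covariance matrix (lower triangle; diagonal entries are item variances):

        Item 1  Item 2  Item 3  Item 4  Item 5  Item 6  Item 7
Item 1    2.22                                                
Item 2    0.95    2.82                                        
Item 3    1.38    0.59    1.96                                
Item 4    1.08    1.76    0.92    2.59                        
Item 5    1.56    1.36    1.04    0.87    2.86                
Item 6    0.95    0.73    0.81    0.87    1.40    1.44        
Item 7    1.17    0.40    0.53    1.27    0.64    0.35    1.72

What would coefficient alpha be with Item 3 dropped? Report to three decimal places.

Remaining items: Item 1, Item 2, Item 4, Item 5, Item 6, Item 7 (k = 6).
ΣVar(i) = 2.22 + 2.82 + 2.59 + 2.86 + 1.44 + 1.72 = 13.65
Var(T) = 13.65 + 2 × 15.36 = 44.37
α (item deleted) = (6/5)·(1 − 13.65/44.37) = 0.831

coefficient alpha = 0.831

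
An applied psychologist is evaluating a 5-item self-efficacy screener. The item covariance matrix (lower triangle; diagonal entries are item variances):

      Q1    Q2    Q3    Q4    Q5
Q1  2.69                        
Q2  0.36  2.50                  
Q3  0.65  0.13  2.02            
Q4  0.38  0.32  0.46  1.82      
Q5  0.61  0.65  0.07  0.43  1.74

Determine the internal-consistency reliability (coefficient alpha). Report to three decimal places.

coefficient alpha = 0.537

Σσ²ᵢ = 2.69 + 2.50 + 2.02 + 1.82 + 1.74 = 10.77
Σ_{i<j} σ_ij = 4.06
Var(T) = 10.77 + 2 × 4.06 = 18.89
α = (k/(k−1))·(1 − Σσ²ᵢ/Var(T)) = (5/4)·(1 − 10.77/18.89) = 0.537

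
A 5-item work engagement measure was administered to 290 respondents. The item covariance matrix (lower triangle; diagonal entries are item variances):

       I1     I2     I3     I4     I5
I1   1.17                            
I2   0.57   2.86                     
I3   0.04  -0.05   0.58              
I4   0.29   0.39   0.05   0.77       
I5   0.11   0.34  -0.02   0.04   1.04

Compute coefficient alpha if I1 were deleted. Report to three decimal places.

coefficient alpha = 0.296

Remaining items: I2, I3, I4, I5 (k = 4).
Σσ²ᵢ = 2.86 + 0.58 + 0.77 + 1.04 = 5.25
σ²_total = 5.25 + 2 × 0.75 = 6.75
α (item deleted) = (4/3)·(1 − 5.25/6.75) = 0.296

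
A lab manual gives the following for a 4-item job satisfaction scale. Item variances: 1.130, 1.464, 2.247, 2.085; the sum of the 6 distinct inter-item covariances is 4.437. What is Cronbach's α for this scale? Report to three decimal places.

Σσ²ᵢ = 1.130 + 1.464 + 2.247 + 2.085 = 6.926
Sum of distinct covariances = 4.437
total variance = Σσ²ᵢ + 2·Σcov = 6.926 + 2 × 4.437 = 15.800
α = (4/3)·(1 − 6.926/15.800) = 0.749

Cronbach's α = 0.749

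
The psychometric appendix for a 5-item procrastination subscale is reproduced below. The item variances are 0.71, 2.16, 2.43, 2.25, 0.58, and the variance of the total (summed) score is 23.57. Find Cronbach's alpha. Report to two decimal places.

α = 0.82

sum of item variances = 0.71 + 2.16 + 2.43 + 2.25 + 0.58 = 8.13
α = (k/(k−1))·(1 − sum of item variances/σ²_total) = (5/4)·(1 − 8.13/23.57) = 0.82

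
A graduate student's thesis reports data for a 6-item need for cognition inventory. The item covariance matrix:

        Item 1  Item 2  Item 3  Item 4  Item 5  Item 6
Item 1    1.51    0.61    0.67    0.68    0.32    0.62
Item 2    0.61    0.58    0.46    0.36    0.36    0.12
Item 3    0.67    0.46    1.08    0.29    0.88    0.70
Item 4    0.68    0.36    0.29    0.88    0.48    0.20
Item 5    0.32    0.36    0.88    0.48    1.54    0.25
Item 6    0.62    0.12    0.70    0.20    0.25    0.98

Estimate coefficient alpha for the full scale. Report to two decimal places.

Σσ²ᵢ = 1.51 + 0.58 + 1.08 + 0.88 + 1.54 + 0.98 = 6.57
Σ_{i<j} σ_ij = 7.00
Var(T) = 6.57 + 2 × 7.00 = 20.57
α = (k/(k−1))·(1 − Σσ²ᵢ/Var(T)) = (6/5)·(1 − 6.57/20.57) = 0.82

α = 0.82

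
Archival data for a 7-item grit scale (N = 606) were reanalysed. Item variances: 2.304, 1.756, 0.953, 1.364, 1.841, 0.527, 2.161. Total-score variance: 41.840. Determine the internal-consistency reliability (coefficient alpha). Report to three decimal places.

coefficient alpha = 0.863

Σσ²ᵢ = 2.304 + 1.756 + 0.953 + 1.364 + 1.841 + 0.527 + 2.161 = 10.906
α = (k/(k−1))·(1 − Σσ²ᵢ/σ²_T) = (7/6)·(1 − 10.906/41.840) = 0.863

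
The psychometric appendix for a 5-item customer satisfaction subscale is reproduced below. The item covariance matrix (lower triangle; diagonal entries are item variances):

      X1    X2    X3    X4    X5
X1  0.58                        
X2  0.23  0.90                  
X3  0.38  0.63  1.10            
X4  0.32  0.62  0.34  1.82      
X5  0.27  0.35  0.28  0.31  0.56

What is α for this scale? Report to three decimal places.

α = 0.751

ΣVar(i) = 0.58 + 0.90 + 1.10 + 1.82 + 0.56 = 4.96
Σ_{i<j} σ_ij = 3.73
Var(T) = 4.96 + 2 × 3.73 = 12.42
α = (k/(k−1))·(1 − ΣVar(i)/Var(T)) = (5/4)·(1 − 4.96/12.42) = 0.751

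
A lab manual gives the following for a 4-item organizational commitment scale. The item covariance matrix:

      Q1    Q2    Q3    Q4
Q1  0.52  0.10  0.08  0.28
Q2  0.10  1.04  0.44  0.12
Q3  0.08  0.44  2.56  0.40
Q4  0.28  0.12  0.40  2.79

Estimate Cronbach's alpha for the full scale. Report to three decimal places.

ΣVar(i) = 0.52 + 1.04 + 2.56 + 2.79 = 6.91
Σ_{i<j} σ_ij = 1.42
total variance = 6.91 + 2 × 1.42 = 9.75
α = (k/(k−1))·(1 − ΣVar(i)/total variance) = (4/3)·(1 − 6.91/9.75) = 0.388

α = 0.388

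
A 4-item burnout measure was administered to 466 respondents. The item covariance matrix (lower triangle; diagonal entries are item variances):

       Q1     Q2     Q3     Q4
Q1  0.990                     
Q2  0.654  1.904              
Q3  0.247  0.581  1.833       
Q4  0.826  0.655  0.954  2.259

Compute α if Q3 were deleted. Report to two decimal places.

α = 0.68

Remaining items: Q1, Q2, Q4 (k = 3).
Σσᵢ² = 0.990 + 1.904 + 2.259 = 5.153
σ²_T = 5.153 + 2 × 2.135 = 9.423
α (item deleted) = (3/2)·(1 − 5.153/9.423) = 0.68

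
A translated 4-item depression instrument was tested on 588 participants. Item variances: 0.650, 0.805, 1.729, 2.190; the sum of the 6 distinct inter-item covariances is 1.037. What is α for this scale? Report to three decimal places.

sum of item variances = 0.650 + 0.805 + 1.729 + 2.190 = 5.374
Sum of distinct covariances = 1.037
σ²_total = sum of item variances + 2·Σcov = 5.374 + 2 × 1.037 = 7.448
α = (4/3)·(1 − 5.374/7.448) = 0.371

α = 0.371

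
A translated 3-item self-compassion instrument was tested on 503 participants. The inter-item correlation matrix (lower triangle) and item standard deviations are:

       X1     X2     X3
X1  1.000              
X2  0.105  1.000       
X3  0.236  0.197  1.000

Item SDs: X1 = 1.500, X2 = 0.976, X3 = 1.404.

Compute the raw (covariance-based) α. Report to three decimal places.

α = 0.394

Σσ²ᵢ = 1.500² + 0.976² + 1.404² = 5.1738
Covariances σ_ij = r_ij · s_i · s_j:
  σ(X1,X2) = 0.105 × 1.500 × 0.976 = 0.1537
  σ(X1,X3) = 0.236 × 1.500 × 1.404 = 0.4970
  σ(X2,X3) = 0.197 × 0.976 × 1.404 = 0.2699
σ²_T = Σσ²ᵢ + 2·Σσ_ij = 5.1738 + 2 × 0.9206 = 7.0150
α = (3/2)·(1 − 5.1738/7.0150) = 0.394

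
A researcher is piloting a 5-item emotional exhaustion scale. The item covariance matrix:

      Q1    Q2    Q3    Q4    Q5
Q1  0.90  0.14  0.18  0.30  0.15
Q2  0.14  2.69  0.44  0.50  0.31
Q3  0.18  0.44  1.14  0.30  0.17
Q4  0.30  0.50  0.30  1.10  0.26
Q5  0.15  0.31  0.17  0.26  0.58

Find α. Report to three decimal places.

Σσ²ᵢ = 0.90 + 2.69 + 1.14 + 1.10 + 0.58 = 6.41
Σ_{i<j} σ_ij = 2.75
total variance = 6.41 + 2 × 2.75 = 11.91
α = (k/(k−1))·(1 − Σσ²ᵢ/total variance) = (5/4)·(1 − 6.41/11.91) = 0.577

α = 0.577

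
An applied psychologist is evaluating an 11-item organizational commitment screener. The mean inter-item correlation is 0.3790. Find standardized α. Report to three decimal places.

standardized α = 0.870

Standardized α = k·r̄ / (1 + (k−1)·r̄) = 11 × 0.3790 / (1 + 10 × 0.3790)
  = 4.1690 / 4.7900 = 0.870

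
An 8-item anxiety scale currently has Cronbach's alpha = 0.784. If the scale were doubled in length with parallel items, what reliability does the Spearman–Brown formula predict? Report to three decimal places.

predicted reliability = 0.879

Length factor m = 2
α' = m·α / (1 + (m−1)·α)
   = 2 × 0.784 / (1 + (2 − 1) × 0.784)
   = 1.5680 / 1.7840 = 0.879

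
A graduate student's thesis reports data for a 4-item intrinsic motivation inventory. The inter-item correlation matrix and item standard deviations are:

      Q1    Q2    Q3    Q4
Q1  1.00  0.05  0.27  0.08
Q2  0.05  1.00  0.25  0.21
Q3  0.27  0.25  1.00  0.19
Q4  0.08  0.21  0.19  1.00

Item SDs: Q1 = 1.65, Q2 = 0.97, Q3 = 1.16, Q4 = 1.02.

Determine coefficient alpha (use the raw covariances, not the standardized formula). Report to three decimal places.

Σσ²ᵢ = 1.65² + 0.97² + 1.16² + 1.02² = 6.0494
Covariances σ_ij = r_ij · s_i · s_j:
  σ(Q1,Q2) = 0.05 × 1.65 × 0.97 = 0.0800
  σ(Q1,Q3) = 0.27 × 1.65 × 1.16 = 0.5168
  σ(Q1,Q4) = 0.08 × 1.65 × 1.02 = 0.1346
  σ(Q2,Q3) = 0.25 × 0.97 × 1.16 = 0.2813
  σ(Q2,Q4) = 0.21 × 0.97 × 1.02 = 0.2078
  σ(Q3,Q4) = 0.19 × 1.16 × 1.02 = 0.2248
σ²_T = Σσ²ᵢ + 2·Σσ_ij = 6.0494 + 2 × 1.4453 = 8.9400
α = (4/3)·(1 − 6.0494/8.9400) = 0.431

coefficient alpha = 0.431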